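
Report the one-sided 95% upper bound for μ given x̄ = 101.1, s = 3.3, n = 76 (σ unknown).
μ ≤ 101.73

Upper bound (one-sided):
t* = 1.665 (one-sided for 95%)
Upper bound = x̄ + t* · s/√n = 101.1 + 1.665 · 3.3/√76 = 101.73

We are 95% confident that μ ≤ 101.73.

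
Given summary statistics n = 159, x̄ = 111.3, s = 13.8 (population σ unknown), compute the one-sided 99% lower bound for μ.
μ ≥ 108.73

Lower bound (one-sided):
t* = 2.350 (one-sided for 99%)
Lower bound = x̄ - t* · s/√n = 111.3 - 2.350 · 13.8/√159 = 108.73

We are 99% confident that μ ≥ 108.73.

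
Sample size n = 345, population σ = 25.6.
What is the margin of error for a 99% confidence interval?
Margin of error = 3.55

Margin of error = z* · σ/√n
= 2.576 · 25.6/√345
= 2.576 · 25.6/18.5742
= 3.55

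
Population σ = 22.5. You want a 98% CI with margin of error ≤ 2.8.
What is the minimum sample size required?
n ≥ 350

For margin E ≤ 2.8:
n ≥ (z* · σ / E)²
n ≥ (2.326 · 22.5 / 2.8)²
n ≥ 349.36

Minimum n = 350 (rounding up)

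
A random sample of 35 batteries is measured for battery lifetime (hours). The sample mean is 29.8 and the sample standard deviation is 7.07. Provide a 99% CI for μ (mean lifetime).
(26.54, 33.06)

t-interval (σ unknown):
df = n - 1 = 34
t* = 2.728 for 99% confidence

Margin of error = t* · s/√n = 2.728 · 7.07/√35 = 3.26

CI: (26.54, 33.06)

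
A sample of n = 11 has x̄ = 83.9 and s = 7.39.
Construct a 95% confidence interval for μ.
(78.94, 88.86)

t-interval (σ unknown):
df = n - 1 = 10
t* = 2.228 for 95% confidence

Margin of error = t* · s/√n = 2.228 · 7.39/√11 = 4.96

CI: (78.94, 88.86)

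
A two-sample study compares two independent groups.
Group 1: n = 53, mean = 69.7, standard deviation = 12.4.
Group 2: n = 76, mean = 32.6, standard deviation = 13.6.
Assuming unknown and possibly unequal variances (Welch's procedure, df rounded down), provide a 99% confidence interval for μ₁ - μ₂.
(31.05, 43.15)

Difference: x̄₁ - x̄₂ = 37.10
SE = √(s₁²/n₁ + s₂²/n₂) = √(12.4²/53 + 13.6²/76) = 2.3097
df = 118.18 → 118 (Welch–Satterthwaite, rounded down)
t* = 2.618

CI: 37.10 ± 2.618 · 2.3097 = 37.10 ± 6.05 = (31.05, 43.15)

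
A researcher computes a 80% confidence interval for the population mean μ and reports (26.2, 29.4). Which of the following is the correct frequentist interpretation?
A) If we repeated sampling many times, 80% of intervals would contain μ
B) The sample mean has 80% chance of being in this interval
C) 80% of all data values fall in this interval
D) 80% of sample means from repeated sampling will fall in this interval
A

A) Correct — this is the frequentist long-run coverage interpretation.
B) Wrong — x̄ is observed and sits in the interval by construction.
C) Wrong — a CI is about the parameter μ, not individual data values.
D) Wrong — coverage applies to intervals containing μ, not to future x̄ values.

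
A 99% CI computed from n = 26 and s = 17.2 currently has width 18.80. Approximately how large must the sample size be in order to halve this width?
n ≈ 104

CI width ∝ 1/√n
To reduce width by factor 2, need √n to grow by 2 → need 2² = 4 times as many samples.

Current: n = 26, width = 18.80
New: n = 104, width ≈ 8.85

Width reduced by factor of 18.80/8.85 = 2.12.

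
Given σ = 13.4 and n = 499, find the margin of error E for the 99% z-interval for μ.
Margin of error = 1.55

Margin of error = z* · σ/√n
= 2.576 · 13.4/√499
= 2.576 · 13.4/22.3383
= 1.55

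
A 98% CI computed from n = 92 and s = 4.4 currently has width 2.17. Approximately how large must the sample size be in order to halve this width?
n ≈ 368

CI width ∝ 1/√n
To reduce width by factor 2, need √n to grow by 2 → need 2² = 4 times as many samples.

Current: n = 92, width = 2.17
New: n = 368, width ≈ 1.07

Width reduced by factor of 2.17/1.07 = 2.03.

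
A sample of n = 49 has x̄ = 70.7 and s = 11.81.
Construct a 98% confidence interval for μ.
(66.64, 74.76)

t-interval (σ unknown):
df = n - 1 = 48
t* = 2.407 for 98% confidence

Margin of error = t* · s/√n = 2.407 · 11.81/√49 = 4.06

CI: (66.64, 74.76)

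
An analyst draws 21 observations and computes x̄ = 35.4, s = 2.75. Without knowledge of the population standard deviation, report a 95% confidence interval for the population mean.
(34.15, 36.65)

t-interval (σ unknown):
df = n - 1 = 20
t* = 2.086 for 95% confidence

Margin of error = t* · s/√n = 2.086 · 2.75/√21 = 1.25

CI: (34.15, 36.65)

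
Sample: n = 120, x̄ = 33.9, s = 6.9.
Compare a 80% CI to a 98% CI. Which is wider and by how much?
98% CI is wider by 1.35

df = 119
80% CI: t* = 1.289, (33.09, 34.71), width = 2 · t* · s/√n = 1.62
98% CI: t* = 2.358, (32.41, 35.39), width = 2 · t* · s/√n = 2.97

The 98% CI is wider by 2.97 - 1.62 = 1.35.
Higher confidence requires a wider interval.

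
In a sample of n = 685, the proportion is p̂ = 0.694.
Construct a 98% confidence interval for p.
(0.653, 0.735)

Proportion CI:
SE = √(p̂(1-p̂)/n) = √(0.694 · 0.306 / 685) = 0.01761

z* = 2.326
Margin = z* · SE = 2.326 · 0.01761 = 0.0410

CI: 0.694 ± 0.0410 = (0.653, 0.735)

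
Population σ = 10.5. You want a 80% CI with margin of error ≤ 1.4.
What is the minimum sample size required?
n ≥ 93

For margin E ≤ 1.4:
n ≥ (z* · σ / E)²
n ≥ (1.282 · 10.5 / 1.4)²
n ≥ 92.45

Minimum n = 93 (rounding up)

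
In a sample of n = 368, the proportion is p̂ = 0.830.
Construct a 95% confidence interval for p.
(0.792, 0.868)

Proportion CI:
SE = √(p̂(1-p̂)/n) = √(0.830 · 0.170 / 368) = 0.01958

z* = 1.960
Margin = z* · SE = 1.960 · 0.01958 = 0.0384

CI: 0.830 ± 0.0384 = (0.792, 0.868)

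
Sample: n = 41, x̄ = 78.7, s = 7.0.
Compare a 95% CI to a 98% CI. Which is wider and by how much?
98% CI is wider by 0.88

df = 40
95% CI: t* = 2.021, (76.49, 80.91), width = 2 · t* · s/√n = 4.42
98% CI: t* = 2.423, (76.05, 81.35), width = 2 · t* · s/√n = 5.30

The 98% CI is wider by 5.30 - 4.42 = 0.88.
Higher confidence requires a wider interval.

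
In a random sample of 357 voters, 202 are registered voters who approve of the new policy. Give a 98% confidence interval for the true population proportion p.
(0.505, 0.627)

Proportion CI:
p̂ = 202/357 = 0.56583
SE = √(p̂(1-p̂)/n) = √(0.56583 · 0.43417 / 357) = 0.02623

z* = 2.326
Margin = z* · SE = 2.326 · 0.02623 = 0.0610

CI: 0.56583 ± 0.0610 = (0.505, 0.627)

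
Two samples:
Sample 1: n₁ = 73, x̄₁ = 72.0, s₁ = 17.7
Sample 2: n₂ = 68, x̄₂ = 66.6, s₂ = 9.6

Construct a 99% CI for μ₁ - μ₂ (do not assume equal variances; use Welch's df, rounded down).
(-0.83, 11.63)

Difference: x̄₁ - x̄₂ = 5.40
SE = √(s₁²/n₁ + s₂²/n₂) = √(17.7²/73 + 9.6²/68) = 2.3763
df = 112.59 → 112 (Welch–Satterthwaite, rounded down)
t* = 2.620

CI: 5.40 ± 2.620 · 2.3763 = 5.40 ± 6.23 = (-0.83, 11.63)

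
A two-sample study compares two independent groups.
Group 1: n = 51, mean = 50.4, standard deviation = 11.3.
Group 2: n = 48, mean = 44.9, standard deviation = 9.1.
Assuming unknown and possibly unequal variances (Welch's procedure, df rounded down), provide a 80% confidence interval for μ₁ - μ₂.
(2.85, 8.15)

Difference: x̄₁ - x̄₂ = 5.50
SE = √(s₁²/n₁ + s₂²/n₂) = √(11.3²/51 + 9.1²/48) = 2.0564
df = 94.77 → 94 (Welch–Satterthwaite, rounded down)
t* = 1.291

CI: 5.50 ± 1.291 · 2.0564 = 5.50 ± 2.65 = (2.85, 8.15)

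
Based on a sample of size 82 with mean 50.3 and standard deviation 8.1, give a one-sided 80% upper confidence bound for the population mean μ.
μ ≤ 51.06

Upper bound (one-sided):
t* = 0.846 (one-sided for 80%)
Upper bound = x̄ + t* · s/√n = 50.3 + 0.846 · 8.1/√82 = 51.06

We are 80% confident that μ ≤ 51.06.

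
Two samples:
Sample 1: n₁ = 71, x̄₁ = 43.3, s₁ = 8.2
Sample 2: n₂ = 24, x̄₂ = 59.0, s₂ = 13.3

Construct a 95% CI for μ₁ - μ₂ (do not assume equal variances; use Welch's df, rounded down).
(-21.60, -9.80)

Difference: x̄₁ - x̄₂ = -15.70
SE = √(s₁²/n₁ + s₂²/n₂) = √(8.2²/71 + 13.3²/24) = 2.8840
df = 29.13 → 29 (Welch–Satterthwaite, rounded down)
t* = 2.045

CI: -15.70 ± 2.045 · 2.8840 = -15.70 ± 5.90 = (-21.60, -9.80)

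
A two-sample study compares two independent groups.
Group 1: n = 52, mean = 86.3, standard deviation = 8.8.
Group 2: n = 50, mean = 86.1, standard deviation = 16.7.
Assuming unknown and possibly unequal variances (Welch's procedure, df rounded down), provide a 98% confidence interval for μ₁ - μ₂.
(-6.12, 6.52)

Difference: x̄₁ - x̄₂ = 0.20
SE = √(s₁²/n₁ + s₂²/n₂) = √(8.8²/52 + 16.7²/50) = 2.6584
df = 73.62 → 73 (Welch–Satterthwaite, rounded down)
t* = 2.379

CI: 0.20 ± 2.379 · 2.6584 = 0.20 ± 6.32 = (-6.12, 6.52)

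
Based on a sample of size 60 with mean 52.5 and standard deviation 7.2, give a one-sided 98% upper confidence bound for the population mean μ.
μ ≤ 54.45

Upper bound (one-sided):
t* = 2.100 (one-sided for 98%)
Upper bound = x̄ + t* · s/√n = 52.5 + 2.100 · 7.2/√60 = 54.45

We are 98% confident that μ ≤ 54.45.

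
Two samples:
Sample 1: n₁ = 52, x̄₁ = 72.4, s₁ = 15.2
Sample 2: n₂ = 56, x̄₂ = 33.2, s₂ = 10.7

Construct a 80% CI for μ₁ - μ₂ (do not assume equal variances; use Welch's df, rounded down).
(35.91, 42.49)

Difference: x̄₁ - x̄₂ = 39.20
SE = √(s₁²/n₁ + s₂²/n₂) = √(15.2²/52 + 10.7²/56) = 2.5471
df = 90.89 → 90 (Welch–Satterthwaite, rounded down)
t* = 1.291

CI: 39.20 ± 1.291 · 2.5471 = 39.20 ± 3.29 = (35.91, 42.49)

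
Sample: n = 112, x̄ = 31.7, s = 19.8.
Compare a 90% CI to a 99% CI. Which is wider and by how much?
99% CI is wider by 3.60

df = 111
90% CI: t* = 1.659, (28.60, 34.80), width = 2 · t* · s/√n = 6.21
99% CI: t* = 2.621, (26.80, 36.60), width = 2 · t* · s/√n = 9.81

The 99% CI is wider by 9.81 - 6.21 = 3.60.
Higher confidence requires a wider interval.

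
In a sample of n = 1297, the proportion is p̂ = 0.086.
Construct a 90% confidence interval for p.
(0.073, 0.099)

Proportion CI:
SE = √(p̂(1-p̂)/n) = √(0.086 · 0.914 / 1297) = 0.00778

z* = 1.645
Margin = z* · SE = 1.645 · 0.00778 = 0.0128

CI: 0.086 ± 0.0128 = (0.073, 0.099)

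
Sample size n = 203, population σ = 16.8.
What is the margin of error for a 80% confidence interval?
Margin of error = 1.51

Margin of error = z* · σ/√n
= 1.282 · 16.8/√203
= 1.282 · 16.8/14.2478
= 1.51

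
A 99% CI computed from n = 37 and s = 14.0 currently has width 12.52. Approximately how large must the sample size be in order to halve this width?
n ≈ 148

CI width ∝ 1/√n
To reduce width by factor 2, need √n to grow by 2 → need 2² = 4 times as many samples.

Current: n = 37, width = 12.52
New: n = 148, width ≈ 6.01

Width reduced by factor of 12.52/6.01 = 2.08.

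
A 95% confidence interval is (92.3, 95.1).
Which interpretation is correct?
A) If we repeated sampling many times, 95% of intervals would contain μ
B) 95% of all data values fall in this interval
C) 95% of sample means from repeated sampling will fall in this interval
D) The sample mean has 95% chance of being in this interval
A

A) Correct — this is the frequentist long-run coverage interpretation.
B) Wrong — a CI is about the parameter μ, not individual data values.
C) Wrong — coverage applies to intervals containing μ, not to future x̄ values.
D) Wrong — x̄ is observed and sits in the interval by construction.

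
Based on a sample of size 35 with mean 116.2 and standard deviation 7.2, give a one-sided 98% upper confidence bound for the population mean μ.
μ ≤ 118.80

Upper bound (one-sided):
t* = 2.136 (one-sided for 98%)
Upper bound = x̄ + t* · s/√n = 116.2 + 2.136 · 7.2/√35 = 118.80

We are 98% confident that μ ≤ 118.80.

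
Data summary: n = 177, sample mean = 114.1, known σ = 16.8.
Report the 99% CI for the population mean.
(110.85, 117.35)

z-interval (σ known):
z* = 2.576 for 99% confidence

Margin of error = z* · σ/√n = 2.576 · 16.8/√177 = 3.25

CI: (114.1 - 3.25, 114.1 + 3.25) = (110.85, 117.35)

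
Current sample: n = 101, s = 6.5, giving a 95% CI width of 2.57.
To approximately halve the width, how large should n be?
n ≈ 404

CI width ∝ 1/√n
To reduce width by factor 2, need √n to grow by 2 → need 2² = 4 times as many samples.

Current: n = 101, width = 2.57
New: n = 404, width ≈ 1.27

Width reduced by factor of 2.57/1.27 = 2.02.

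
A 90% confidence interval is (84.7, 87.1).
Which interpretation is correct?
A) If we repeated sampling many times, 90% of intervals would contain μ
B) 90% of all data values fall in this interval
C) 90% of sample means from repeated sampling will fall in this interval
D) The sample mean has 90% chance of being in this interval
A

A) Correct — this is the frequentist long-run coverage interpretation.
B) Wrong — a CI is about the parameter μ, not individual data values.
C) Wrong — coverage applies to intervals containing μ, not to future x̄ values.
D) Wrong — x̄ is observed and sits in the interval by construction.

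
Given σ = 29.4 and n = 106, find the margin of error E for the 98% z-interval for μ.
Margin of error = 6.64

Margin of error = z* · σ/√n
= 2.326 · 29.4/√106
= 2.326 · 29.4/10.2956
= 6.64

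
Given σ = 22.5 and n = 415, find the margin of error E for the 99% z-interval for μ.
Margin of error = 2.85

Margin of error = z* · σ/√n
= 2.576 · 22.5/√415
= 2.576 · 22.5/20.3715
= 2.85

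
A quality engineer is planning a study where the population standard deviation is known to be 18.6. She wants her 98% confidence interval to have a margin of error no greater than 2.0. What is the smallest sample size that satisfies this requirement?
n ≥ 468

For margin E ≤ 2.0:
n ≥ (z* · σ / E)²
n ≥ (2.326 · 18.6 / 2.0)²
n ≥ 467.93

Minimum n = 468 (rounding up)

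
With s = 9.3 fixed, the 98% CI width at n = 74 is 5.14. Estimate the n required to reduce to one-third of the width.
n ≈ 666

CI width ∝ 1/√n
To reduce width by factor 3, need √n to grow by 3 → need 3² = 9 times as many samples.

Current: n = 74, width = 5.14
New: n = 666, width ≈ 1.68

Width reduced by factor of 5.14/1.68 = 3.06.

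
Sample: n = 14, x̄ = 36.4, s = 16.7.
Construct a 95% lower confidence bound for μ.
μ ≥ 28.50

Lower bound (one-sided):
t* = 1.771 (one-sided for 95%)
Lower bound = x̄ - t* · s/√n = 36.4 - 1.771 · 16.7/√14 = 28.50

We are 95% confident that μ ≥ 28.50.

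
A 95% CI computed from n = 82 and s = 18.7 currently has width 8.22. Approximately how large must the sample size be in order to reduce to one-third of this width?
n ≈ 738

CI width ∝ 1/√n
To reduce width by factor 3, need √n to grow by 3 → need 3² = 9 times as many samples.

Current: n = 82, width = 8.22
New: n = 738, width ≈ 2.70

Width reduced by factor of 8.22/2.70 = 3.04.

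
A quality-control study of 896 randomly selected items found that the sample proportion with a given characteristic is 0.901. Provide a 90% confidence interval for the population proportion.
(0.885, 0.917)

Proportion CI:
SE = √(p̂(1-p̂)/n) = √(0.901 · 0.099 / 896) = 0.00998

z* = 1.645
Margin = z* · SE = 1.645 · 0.00998 = 0.0164

CI: 0.901 ± 0.0164 = (0.885, 0.917)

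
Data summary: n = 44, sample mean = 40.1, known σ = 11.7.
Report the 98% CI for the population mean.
(36.00, 44.20)

z-interval (σ known):
z* = 2.326 for 98% confidence

Margin of error = z* · σ/√n = 2.326 · 11.7/√44 = 4.10

CI: (40.1 - 4.10, 40.1 + 4.10) = (36.00, 44.20)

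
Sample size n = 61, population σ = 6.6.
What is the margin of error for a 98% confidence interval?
Margin of error = 1.97

Margin of error = z* · σ/√n
= 2.326 · 6.6/√61
= 2.326 · 6.6/7.8102
= 1.97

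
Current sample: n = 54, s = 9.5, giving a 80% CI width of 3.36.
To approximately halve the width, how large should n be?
n ≈ 216

CI width ∝ 1/√n
To reduce width by factor 2, need √n to grow by 2 → need 2² = 4 times as many samples.

Current: n = 54, width = 3.36
New: n = 216, width ≈ 1.66

Width reduced by factor of 3.36/1.66 = 2.02.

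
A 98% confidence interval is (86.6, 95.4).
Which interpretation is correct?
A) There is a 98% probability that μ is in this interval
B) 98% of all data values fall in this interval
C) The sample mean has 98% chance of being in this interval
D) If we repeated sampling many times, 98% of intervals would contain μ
D

A) Wrong — μ is fixed; the randomness lives in the interval, not in μ.
B) Wrong — a CI is about the parameter μ, not individual data values.
C) Wrong — x̄ is observed and sits in the interval by construction.
D) Correct — this is the frequentist long-run coverage interpretation.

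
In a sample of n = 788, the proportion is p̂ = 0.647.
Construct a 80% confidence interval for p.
(0.625, 0.669)

Proportion CI:
SE = √(p̂(1-p̂)/n) = √(0.647 · 0.353 / 788) = 0.01702

z* = 1.282
Margin = z* · SE = 1.282 · 0.01702 = 0.0218

CI: 0.647 ± 0.0218 = (0.625, 0.669)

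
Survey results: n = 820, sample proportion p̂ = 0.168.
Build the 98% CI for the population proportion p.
(0.138, 0.198)

Proportion CI:
SE = √(p̂(1-p̂)/n) = √(0.168 · 0.832 / 820) = 0.01306

z* = 2.326
Margin = z* · SE = 2.326 · 0.01306 = 0.0304

CI: 0.168 ± 0.0304 = (0.138, 0.198)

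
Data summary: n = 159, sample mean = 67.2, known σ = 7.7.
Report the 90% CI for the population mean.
(66.20, 68.20)

z-interval (σ known):
z* = 1.645 for 90% confidence

Margin of error = z* · σ/√n = 1.645 · 7.7/√159 = 1.00

CI: (67.2 - 1.00, 67.2 + 1.00) = (66.20, 68.20)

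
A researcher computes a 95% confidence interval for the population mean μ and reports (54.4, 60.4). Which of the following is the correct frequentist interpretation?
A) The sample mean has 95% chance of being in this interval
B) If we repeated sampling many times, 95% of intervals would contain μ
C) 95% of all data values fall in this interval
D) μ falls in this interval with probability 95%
B

A) Wrong — x̄ is observed and sits in the interval by construction.
B) Correct — this is the frequentist long-run coverage interpretation.
C) Wrong — a CI is about the parameter μ, not individual data values.
D) Wrong — μ is fixed; the randomness lives in the interval, not in μ.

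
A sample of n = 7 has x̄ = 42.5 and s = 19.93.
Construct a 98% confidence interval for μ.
(18.82, 66.18)

t-interval (σ unknown):
df = n - 1 = 6
t* = 3.143 for 98% confidence

Margin of error = t* · s/√n = 3.143 · 19.93/√7 = 23.68

CI: (18.82, 66.18)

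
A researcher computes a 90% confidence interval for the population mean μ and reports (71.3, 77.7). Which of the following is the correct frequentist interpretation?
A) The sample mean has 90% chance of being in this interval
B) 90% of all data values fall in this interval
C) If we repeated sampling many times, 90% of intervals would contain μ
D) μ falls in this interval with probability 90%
C

A) Wrong — x̄ is observed and sits in the interval by construction.
B) Wrong — a CI is about the parameter μ, not individual data values.
C) Correct — this is the frequentist long-run coverage interpretation.
D) Wrong — μ is fixed; the randomness lives in the interval, not in μ.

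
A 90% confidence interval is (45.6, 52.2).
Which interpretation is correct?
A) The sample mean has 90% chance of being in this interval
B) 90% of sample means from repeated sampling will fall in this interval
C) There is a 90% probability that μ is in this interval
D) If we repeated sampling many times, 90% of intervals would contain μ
D

A) Wrong — x̄ is observed and sits in the interval by construction.
B) Wrong — coverage applies to intervals containing μ, not to future x̄ values.
C) Wrong — μ is fixed; the randomness lives in the interval, not in μ.
D) Correct — this is the frequentist long-run coverage interpretation.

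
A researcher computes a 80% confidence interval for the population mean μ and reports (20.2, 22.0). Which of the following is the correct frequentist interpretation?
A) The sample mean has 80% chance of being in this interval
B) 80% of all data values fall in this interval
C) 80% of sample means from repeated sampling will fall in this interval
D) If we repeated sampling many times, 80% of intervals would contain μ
D

A) Wrong — x̄ is observed and sits in the interval by construction.
B) Wrong — a CI is about the parameter μ, not individual data values.
C) Wrong — coverage applies to intervals containing μ, not to future x̄ values.
D) Correct — this is the frequentist long-run coverage interpretation.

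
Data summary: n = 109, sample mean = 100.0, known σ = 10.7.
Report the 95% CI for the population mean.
(97.99, 102.01)

z-interval (σ known):
z* = 1.960 for 95% confidence

Margin of error = z* · σ/√n = 1.960 · 10.7/√109 = 2.01

CI: (100.0 - 2.01, 100.0 + 2.01) = (97.99, 102.01)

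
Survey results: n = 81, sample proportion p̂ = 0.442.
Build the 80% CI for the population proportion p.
(0.371, 0.513)

Proportion CI:
SE = √(p̂(1-p̂)/n) = √(0.442 · 0.558 / 81) = 0.05518

z* = 1.282
Margin = z* · SE = 1.282 · 0.05518 = 0.0707

CI: 0.442 ± 0.0707 = (0.371, 0.513)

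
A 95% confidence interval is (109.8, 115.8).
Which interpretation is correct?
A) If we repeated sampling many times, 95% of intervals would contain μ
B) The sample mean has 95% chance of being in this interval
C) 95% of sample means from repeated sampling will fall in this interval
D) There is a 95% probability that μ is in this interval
A

A) Correct — this is the frequentist long-run coverage interpretation.
B) Wrong — x̄ is observed and sits in the interval by construction.
C) Wrong — coverage applies to intervals containing μ, not to future x̄ values.
D) Wrong — μ is fixed; the randomness lives in the interval, not in μ.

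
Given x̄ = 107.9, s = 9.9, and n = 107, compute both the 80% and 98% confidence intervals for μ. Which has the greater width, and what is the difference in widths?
98% CI is wider by 2.05

df = 106
80% CI: t* = 1.290, (106.67, 109.13), width = 2 · t* · s/√n = 2.47
98% CI: t* = 2.362, (105.64, 110.16), width = 2 · t* · s/√n = 4.52

The 98% CI is wider by 4.52 - 2.47 = 2.05.
Higher confidence requires a wider interval.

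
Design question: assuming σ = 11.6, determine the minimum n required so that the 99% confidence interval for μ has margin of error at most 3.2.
n ≥ 88

For margin E ≤ 3.2:
n ≥ (z* · σ / E)²
n ≥ (2.576 · 11.6 / 3.2)²
n ≥ 87.20

Minimum n = 88 (rounding up)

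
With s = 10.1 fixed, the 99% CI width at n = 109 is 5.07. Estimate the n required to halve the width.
n ≈ 436

CI width ∝ 1/√n
To reduce width by factor 2, need √n to grow by 2 → need 2² = 4 times as many samples.

Current: n = 109, width = 5.07
New: n = 436, width ≈ 2.50

Width reduced by factor of 5.07/2.50 = 2.03.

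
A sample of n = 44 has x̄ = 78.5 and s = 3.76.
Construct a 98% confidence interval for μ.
(77.13, 79.87)

t-interval (σ unknown):
df = n - 1 = 43
t* = 2.416 for 98% confidence

Margin of error = t* · s/√n = 2.416 · 3.76/√44 = 1.37

CI: (77.13, 79.87)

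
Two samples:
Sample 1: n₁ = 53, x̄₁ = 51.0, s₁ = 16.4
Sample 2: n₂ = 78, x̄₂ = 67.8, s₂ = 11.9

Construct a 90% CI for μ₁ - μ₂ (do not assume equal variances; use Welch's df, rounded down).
(-21.16, -12.44)

Difference: x̄₁ - x̄₂ = -16.80
SE = √(s₁²/n₁ + s₂²/n₂) = √(16.4²/53 + 11.9²/78) = 2.6249
df = 88.24 → 88 (Welch–Satterthwaite, rounded down)
t* = 1.662

CI: -16.80 ± 1.662 · 2.6249 = -16.80 ± 4.36 = (-21.16, -12.44)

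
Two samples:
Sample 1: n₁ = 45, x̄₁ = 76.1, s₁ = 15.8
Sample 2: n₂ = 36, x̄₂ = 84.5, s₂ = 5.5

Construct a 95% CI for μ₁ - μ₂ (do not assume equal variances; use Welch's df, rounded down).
(-13.46, -3.34)

Difference: x̄₁ - x̄₂ = -8.40
SE = √(s₁²/n₁ + s₂²/n₂) = √(15.8²/45 + 5.5²/36) = 2.5274
df = 56.70 → 56 (Welch–Satterthwaite, rounded down)
t* = 2.003

CI: -8.40 ± 2.003 · 2.5274 = -8.40 ± 5.06 = (-13.46, -3.34)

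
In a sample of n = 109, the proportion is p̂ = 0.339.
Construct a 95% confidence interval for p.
(0.250, 0.428)

Proportion CI:
SE = √(p̂(1-p̂)/n) = √(0.339 · 0.661 / 109) = 0.04534

z* = 1.960
Margin = z* · SE = 1.960 · 0.04534 = 0.0889

CI: 0.339 ± 0.0889 = (0.250, 0.428)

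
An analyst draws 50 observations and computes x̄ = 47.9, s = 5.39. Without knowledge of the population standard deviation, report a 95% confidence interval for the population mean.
(46.37, 49.43)

t-interval (σ unknown):
df = n - 1 = 49
t* = 2.010 for 95% confidence

Margin of error = t* · s/√n = 2.010 · 5.39/√50 = 1.53

CI: (46.37, 49.43)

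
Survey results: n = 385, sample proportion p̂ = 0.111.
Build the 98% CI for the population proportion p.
(0.074, 0.148)

Proportion CI:
SE = √(p̂(1-p̂)/n) = √(0.111 · 0.889 / 385) = 0.01601

z* = 2.326
Margin = z* · SE = 2.326 · 0.01601 = 0.0372

CI: 0.111 ± 0.0372 = (0.074, 0.148)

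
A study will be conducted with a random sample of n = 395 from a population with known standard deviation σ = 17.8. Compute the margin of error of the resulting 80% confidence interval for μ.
Margin of error = 1.15

Margin of error = z* · σ/√n
= 1.282 · 17.8/√395
= 1.282 · 17.8/19.8746
= 1.15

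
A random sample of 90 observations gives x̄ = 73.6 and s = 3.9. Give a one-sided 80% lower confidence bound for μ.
μ ≥ 73.25

Lower bound (one-sided):
t* = 0.846 (one-sided for 80%)
Lower bound = x̄ - t* · s/√n = 73.6 - 0.846 · 3.9/√90 = 73.25

We are 80% confident that μ ≥ 73.25.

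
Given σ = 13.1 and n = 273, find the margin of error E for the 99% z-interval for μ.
Margin of error = 2.04

Margin of error = z* · σ/√n
= 2.576 · 13.1/√273
= 2.576 · 13.1/16.5227
= 2.04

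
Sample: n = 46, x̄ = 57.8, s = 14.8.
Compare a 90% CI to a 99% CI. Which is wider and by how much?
99% CI is wider by 4.41

df = 45
90% CI: t* = 1.679, (54.14, 61.46), width = 2 · t* · s/√n = 7.33
99% CI: t* = 2.690, (51.93, 63.67), width = 2 · t* · s/√n = 11.74

The 99% CI is wider by 11.74 - 7.33 = 4.41.
Higher confidence requires a wider interval.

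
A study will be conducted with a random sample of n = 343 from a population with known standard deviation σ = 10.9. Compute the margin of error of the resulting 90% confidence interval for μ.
Margin of error = 0.97

Margin of error = z* · σ/√n
= 1.645 · 10.9/√343
= 1.645 · 10.9/18.5203
= 0.97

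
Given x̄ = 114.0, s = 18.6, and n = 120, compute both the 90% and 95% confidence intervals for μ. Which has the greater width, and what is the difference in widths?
95% CI is wider by 1.09

df = 119
90% CI: t* = 1.658, (111.18, 116.82), width = 2 · t* · s/√n = 5.63
95% CI: t* = 1.980, (110.64, 117.36), width = 2 · t* · s/√n = 6.72

The 95% CI is wider by 6.72 - 5.63 = 1.09.
Higher confidence requires a wider interval.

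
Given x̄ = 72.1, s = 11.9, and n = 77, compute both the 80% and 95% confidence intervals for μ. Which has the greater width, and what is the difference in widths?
95% CI is wider by 1.89

df = 76
80% CI: t* = 1.293, (70.35, 73.85), width = 2 · t* · s/√n = 3.51
95% CI: t* = 1.992, (69.40, 74.80), width = 2 · t* · s/√n = 5.40

The 95% CI is wider by 5.40 - 3.51 = 1.89.
Higher confidence requires a wider interval.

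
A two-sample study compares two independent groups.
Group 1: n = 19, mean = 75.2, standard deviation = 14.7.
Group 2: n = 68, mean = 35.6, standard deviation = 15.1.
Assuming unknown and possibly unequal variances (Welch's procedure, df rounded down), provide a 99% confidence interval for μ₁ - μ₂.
(29.02, 50.18)

Difference: x̄₁ - x̄₂ = 39.60
SE = √(s₁²/n₁ + s₂²/n₂) = √(14.7²/19 + 15.1²/68) = 3.8375
df = 29.49 → 29 (Welch–Satterthwaite, rounded down)
t* = 2.756

CI: 39.60 ± 2.756 · 3.8375 = 39.60 ± 10.58 = (29.02, 50.18)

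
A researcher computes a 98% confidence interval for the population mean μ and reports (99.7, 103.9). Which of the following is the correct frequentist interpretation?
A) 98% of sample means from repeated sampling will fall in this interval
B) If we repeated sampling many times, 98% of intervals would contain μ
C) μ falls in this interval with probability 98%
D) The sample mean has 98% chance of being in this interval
B

A) Wrong — coverage applies to intervals containing μ, not to future x̄ values.
B) Correct — this is the frequentist long-run coverage interpretation.
C) Wrong — μ is fixed; the randomness lives in the interval, not in μ.
D) Wrong — x̄ is observed and sits in the interval by construction.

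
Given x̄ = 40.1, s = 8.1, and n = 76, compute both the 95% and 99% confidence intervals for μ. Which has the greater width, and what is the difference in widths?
99% CI is wider by 1.21

df = 75
95% CI: t* = 1.992, (38.25, 41.95), width = 2 · t* · s/√n = 3.70
99% CI: t* = 2.643, (37.64, 42.56), width = 2 · t* · s/√n = 4.91

The 99% CI is wider by 4.91 - 3.70 = 1.21.
Higher confidence requires a wider interval.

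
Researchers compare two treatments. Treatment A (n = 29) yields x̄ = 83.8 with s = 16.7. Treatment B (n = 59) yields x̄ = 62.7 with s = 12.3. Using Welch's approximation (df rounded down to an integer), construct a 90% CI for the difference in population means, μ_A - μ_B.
(15.23, 26.97)

Difference: x̄₁ - x̄₂ = 21.10
SE = √(s₁²/n₁ + s₂²/n₂) = √(16.7²/29 + 12.3²/59) = 3.4901
df = 43.43 → 43 (Welch–Satterthwaite, rounded down)
t* = 1.681

CI: 21.10 ± 1.681 · 3.4901 = 21.10 ± 5.87 = (15.23, 26.97)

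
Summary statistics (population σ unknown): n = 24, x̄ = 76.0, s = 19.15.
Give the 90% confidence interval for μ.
(69.30, 82.70)

t-interval (σ unknown):
df = n - 1 = 23
t* = 1.714 for 90% confidence

Margin of error = t* · s/√n = 1.714 · 19.15/√24 = 6.70

CI: (69.30, 82.70)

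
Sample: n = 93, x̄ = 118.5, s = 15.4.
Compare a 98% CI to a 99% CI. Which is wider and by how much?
99% CI is wider by 0.84

df = 92
98% CI: t* = 2.368, (114.72, 122.28), width = 2 · t* · s/√n = 7.56
99% CI: t* = 2.630, (114.30, 122.70), width = 2 · t* · s/√n = 8.40

The 99% CI is wider by 8.40 - 7.56 = 0.84.
Higher confidence requires a wider interval.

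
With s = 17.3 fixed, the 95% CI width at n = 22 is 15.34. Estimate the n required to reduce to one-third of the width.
n ≈ 198

CI width ∝ 1/√n
To reduce width by factor 3, need √n to grow by 3 → need 3² = 9 times as many samples.

Current: n = 22, width = 15.34
New: n = 198, width ≈ 4.85

Width reduced by factor of 15.34/4.85 = 3.16.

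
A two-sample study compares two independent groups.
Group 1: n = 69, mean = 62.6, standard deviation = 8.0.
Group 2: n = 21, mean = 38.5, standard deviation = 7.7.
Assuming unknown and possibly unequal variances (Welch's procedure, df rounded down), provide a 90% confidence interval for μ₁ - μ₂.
(20.83, 27.37)

Difference: x̄₁ - x̄₂ = 24.10
SE = √(s₁²/n₁ + s₂²/n₂) = √(8.0²/69 + 7.7²/21) = 1.9367
df = 34.21 → 34 (Welch–Satterthwaite, rounded down)
t* = 1.691

CI: 24.10 ± 1.691 · 1.9367 = 24.10 ± 3.27 = (20.83, 27.37)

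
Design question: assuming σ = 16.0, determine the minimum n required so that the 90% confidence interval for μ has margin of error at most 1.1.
n ≥ 573

For margin E ≤ 1.1:
n ≥ (z* · σ / E)²
n ≥ (1.645 · 16.0 / 1.1)²
n ≥ 572.51

Minimum n = 573 (rounding up)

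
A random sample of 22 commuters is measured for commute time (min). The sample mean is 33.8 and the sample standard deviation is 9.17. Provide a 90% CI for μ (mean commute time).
(30.44, 37.16)

t-interval (σ unknown):
df = n - 1 = 21
t* = 1.721 for 90% confidence

Margin of error = t* · s/√n = 1.721 · 9.17/√22 = 3.36

CI: (30.44, 37.16)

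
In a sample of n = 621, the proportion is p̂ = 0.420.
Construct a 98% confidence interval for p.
(0.374, 0.466)

Proportion CI:
SE = √(p̂(1-p̂)/n) = √(0.420 · 0.580 / 621) = 0.01981

z* = 2.326
Margin = z* · SE = 2.326 · 0.01981 = 0.0461

CI: 0.420 ± 0.0461 = (0.374, 0.466)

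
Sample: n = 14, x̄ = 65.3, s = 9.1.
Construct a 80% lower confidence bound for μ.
μ ≥ 63.18

Lower bound (one-sided):
t* = 0.870 (one-sided for 80%)
Lower bound = x̄ - t* · s/√n = 65.3 - 0.870 · 9.1/√14 = 63.18

We are 80% confident that μ ≥ 63.18.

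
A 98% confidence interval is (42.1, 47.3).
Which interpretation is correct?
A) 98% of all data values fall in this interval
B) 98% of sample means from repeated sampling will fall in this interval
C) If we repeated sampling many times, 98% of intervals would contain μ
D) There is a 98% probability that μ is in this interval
C

A) Wrong — a CI is about the parameter μ, not individual data values.
B) Wrong — coverage applies to intervals containing μ, not to future x̄ values.
C) Correct — this is the frequentist long-run coverage interpretation.
D) Wrong — μ is fixed; the randomness lives in the interval, not in μ.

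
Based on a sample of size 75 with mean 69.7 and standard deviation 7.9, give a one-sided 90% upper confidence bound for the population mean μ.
μ ≤ 70.88

Upper bound (one-sided):
t* = 1.293 (one-sided for 90%)
Upper bound = x̄ + t* · s/√n = 69.7 + 1.293 · 7.9/√75 = 70.88

We are 90% confident that μ ≤ 70.88.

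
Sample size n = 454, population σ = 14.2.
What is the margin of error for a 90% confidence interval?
Margin of error = 1.10

Margin of error = z* · σ/√n
= 1.645 · 14.2/√454
= 1.645 · 14.2/21.3073
= 1.10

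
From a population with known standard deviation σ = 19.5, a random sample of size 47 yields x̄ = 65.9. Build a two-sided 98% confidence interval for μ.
(59.28, 72.52)

z-interval (σ known):
z* = 2.326 for 98% confidence

Margin of error = z* · σ/√n = 2.326 · 19.5/√47 = 6.62

CI: (65.9 - 6.62, 65.9 + 6.62) = (59.28, 72.52)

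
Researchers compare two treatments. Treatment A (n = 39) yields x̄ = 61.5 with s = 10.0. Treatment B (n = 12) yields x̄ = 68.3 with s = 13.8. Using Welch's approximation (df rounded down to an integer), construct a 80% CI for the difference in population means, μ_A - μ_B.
(-12.57, -1.03)

Difference: x̄₁ - x̄₂ = -6.80
SE = √(s₁²/n₁ + s₂²/n₂) = √(10.0²/39 + 13.8²/12) = 4.2935
df = 14.73 → 14 (Welch–Satterthwaite, rounded down)
t* = 1.345

CI: -6.80 ± 1.345 · 4.2935 = -6.80 ± 5.77 = (-12.57, -1.03)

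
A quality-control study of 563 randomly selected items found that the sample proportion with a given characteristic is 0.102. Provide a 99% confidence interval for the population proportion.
(0.069, 0.135)

Proportion CI:
SE = √(p̂(1-p̂)/n) = √(0.102 · 0.898 / 563) = 0.01276

z* = 2.576
Margin = z* · SE = 2.576 · 0.01276 = 0.0329

CI: 0.102 ± 0.0329 = (0.069, 0.135)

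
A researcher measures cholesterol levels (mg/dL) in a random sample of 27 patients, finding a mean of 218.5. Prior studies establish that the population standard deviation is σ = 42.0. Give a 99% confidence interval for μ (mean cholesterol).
(197.68, 239.32)

z-interval (σ known):
z* = 2.576 for 99% confidence

Margin of error = z* · σ/√n = 2.576 · 42.0/√27 = 20.82

CI: (218.5 - 20.82, 218.5 + 20.82) = (197.68, 239.32)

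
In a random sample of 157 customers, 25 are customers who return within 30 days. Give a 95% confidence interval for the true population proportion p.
(0.102, 0.216)

Proportion CI:
p̂ = 25/157 = 0.15924
SE = √(p̂(1-p̂)/n) = √(0.15924 · 0.84076 / 157) = 0.02920

z* = 1.960
Margin = z* · SE = 1.960 · 0.02920 = 0.0572

CI: 0.15924 ± 0.0572 = (0.102, 0.216)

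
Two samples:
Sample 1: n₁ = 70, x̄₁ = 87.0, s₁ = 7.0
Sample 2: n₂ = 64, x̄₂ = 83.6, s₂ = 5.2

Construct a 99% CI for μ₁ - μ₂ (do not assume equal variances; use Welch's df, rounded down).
(0.63, 6.17)

Difference: x̄₁ - x̄₂ = 3.40
SE = √(s₁²/n₁ + s₂²/n₂) = √(7.0²/70 + 5.2²/64) = 1.0595
df = 126.83 → 126 (Welch–Satterthwaite, rounded down)
t* = 2.615

CI: 3.40 ± 2.615 · 1.0595 = 3.40 ± 2.77 = (0.63, 6.17)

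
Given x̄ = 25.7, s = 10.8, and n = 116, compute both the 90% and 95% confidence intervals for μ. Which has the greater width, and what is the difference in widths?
95% CI is wider by 0.64

df = 115
90% CI: t* = 1.658, (24.04, 27.36), width = 2 · t* · s/√n = 3.33
95% CI: t* = 1.981, (23.71, 27.69), width = 2 · t* · s/√n = 3.97

The 95% CI is wider by 3.97 - 3.33 = 0.64.
Higher confidence requires a wider interval.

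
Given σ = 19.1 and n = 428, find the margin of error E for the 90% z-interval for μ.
Margin of error = 1.52

Margin of error = z* · σ/√n
= 1.645 · 19.1/√428
= 1.645 · 19.1/20.6882
= 1.52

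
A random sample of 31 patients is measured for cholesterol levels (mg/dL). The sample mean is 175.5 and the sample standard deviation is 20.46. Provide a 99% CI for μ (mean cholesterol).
(165.39, 185.61)

t-interval (σ unknown):
df = n - 1 = 30
t* = 2.750 for 99% confidence

Margin of error = t* · s/√n = 2.750 · 20.46/√31 = 10.11

CI: (165.39, 185.61)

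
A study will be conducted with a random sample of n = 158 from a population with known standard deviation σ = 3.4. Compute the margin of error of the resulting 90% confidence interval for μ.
Margin of error = 0.44

Margin of error = z* · σ/√n
= 1.645 · 3.4/√158
= 1.645 · 3.4/12.5698
= 0.44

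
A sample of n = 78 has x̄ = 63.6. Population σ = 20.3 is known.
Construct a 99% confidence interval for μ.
(57.68, 69.52)

z-interval (σ known):
z* = 2.576 for 99% confidence

Margin of error = z* · σ/√n = 2.576 · 20.3/√78 = 5.92

CI: (63.6 - 5.92, 63.6 + 5.92) = (57.68, 69.52)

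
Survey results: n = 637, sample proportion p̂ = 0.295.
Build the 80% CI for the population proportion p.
(0.272, 0.318)

Proportion CI:
SE = √(p̂(1-p̂)/n) = √(0.295 · 0.705 / 637) = 0.01807

z* = 1.282
Margin = z* · SE = 1.282 · 0.01807 = 0.0232

CI: 0.295 ± 0.0232 = (0.272, 0.318)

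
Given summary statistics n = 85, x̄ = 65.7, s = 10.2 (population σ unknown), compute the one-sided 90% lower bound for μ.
μ ≥ 64.27

Lower bound (one-sided):
t* = 1.292 (one-sided for 90%)
Lower bound = x̄ - t* · s/√n = 65.7 - 1.292 · 10.2/√85 = 64.27

We are 90% confident that μ ≥ 64.27.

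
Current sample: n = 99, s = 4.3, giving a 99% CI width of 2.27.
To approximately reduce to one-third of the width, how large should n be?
n ≈ 891

CI width ∝ 1/√n
To reduce width by factor 3, need √n to grow by 3 → need 3² = 9 times as many samples.

Current: n = 99, width = 2.27
New: n = 891, width ≈ 0.74

Width reduced by factor of 2.27/0.74 = 3.07.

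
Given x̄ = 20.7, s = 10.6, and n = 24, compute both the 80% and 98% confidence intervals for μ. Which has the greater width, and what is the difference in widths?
98% CI is wider by 5.11

df = 23
80% CI: t* = 1.319, (17.85, 23.55), width = 2 · t* · s/√n = 5.71
98% CI: t* = 2.500, (15.29, 26.11), width = 2 · t* · s/√n = 10.82

The 98% CI is wider by 10.82 - 5.71 = 5.11.
Higher confidence requires a wider interval.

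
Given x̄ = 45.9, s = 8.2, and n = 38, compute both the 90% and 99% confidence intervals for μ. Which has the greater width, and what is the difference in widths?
99% CI is wider by 2.73

df = 37
90% CI: t* = 1.687, (43.66, 48.14), width = 2 · t* · s/√n = 4.49
99% CI: t* = 2.715, (42.29, 49.51), width = 2 · t* · s/√n = 7.22

The 99% CI is wider by 7.22 - 4.49 = 2.73.
Higher confidence requires a wider interval.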